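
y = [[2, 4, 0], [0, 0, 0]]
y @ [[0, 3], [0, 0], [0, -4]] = [[0, 6], [0, 0]]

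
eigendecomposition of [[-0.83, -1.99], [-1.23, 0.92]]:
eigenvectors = [[-0.91,0.6], [-0.42,-0.8]]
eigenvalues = [-1.75, 1.84]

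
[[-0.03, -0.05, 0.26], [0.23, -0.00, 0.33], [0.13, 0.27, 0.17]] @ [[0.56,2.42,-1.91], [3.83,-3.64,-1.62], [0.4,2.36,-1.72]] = [[-0.1, 0.72, -0.31], [0.26, 1.34, -1.01], [1.17, -0.27, -0.98]]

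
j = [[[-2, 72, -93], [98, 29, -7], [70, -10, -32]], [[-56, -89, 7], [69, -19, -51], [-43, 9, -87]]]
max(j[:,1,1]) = 29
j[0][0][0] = -2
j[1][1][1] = -19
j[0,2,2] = -32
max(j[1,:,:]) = 69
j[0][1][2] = -7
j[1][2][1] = 9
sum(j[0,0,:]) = -23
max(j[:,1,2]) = -7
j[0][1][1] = 29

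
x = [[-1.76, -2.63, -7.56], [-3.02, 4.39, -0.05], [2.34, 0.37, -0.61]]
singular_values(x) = [8.25, 5.37, 2.17]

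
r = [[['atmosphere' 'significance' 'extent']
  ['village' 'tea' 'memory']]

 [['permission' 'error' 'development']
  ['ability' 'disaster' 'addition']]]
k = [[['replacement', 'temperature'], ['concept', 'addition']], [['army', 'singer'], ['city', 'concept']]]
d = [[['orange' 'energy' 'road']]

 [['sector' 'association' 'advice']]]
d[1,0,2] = 'advice'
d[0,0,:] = ['orange', 'energy', 'road']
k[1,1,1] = 'concept'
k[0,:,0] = ['replacement', 'concept']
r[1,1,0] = 'ability'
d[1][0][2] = 'advice'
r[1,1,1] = 'disaster'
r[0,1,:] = ['village', 'tea', 'memory']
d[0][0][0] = 'orange'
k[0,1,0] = 'concept'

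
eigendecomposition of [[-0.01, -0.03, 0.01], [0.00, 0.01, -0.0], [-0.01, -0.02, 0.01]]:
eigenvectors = [[0.71+0.00j,0.71-0.00j,(-0.82+0j)], [0j,0.00-0.00j,0.41+0.00j], [(0.71+0j),0.71-0.00j,-0.41+0.00j]]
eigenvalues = [0j, -0j, (0.01+0j)]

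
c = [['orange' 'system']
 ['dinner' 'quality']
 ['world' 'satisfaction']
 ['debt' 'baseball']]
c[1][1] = 'quality'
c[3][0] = 'debt'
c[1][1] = 'quality'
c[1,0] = 'dinner'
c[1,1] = 'quality'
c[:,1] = ['system', 'quality', 'satisfaction', 'baseball']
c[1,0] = 'dinner'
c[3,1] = 'baseball'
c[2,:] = ['world', 'satisfaction']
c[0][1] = 'system'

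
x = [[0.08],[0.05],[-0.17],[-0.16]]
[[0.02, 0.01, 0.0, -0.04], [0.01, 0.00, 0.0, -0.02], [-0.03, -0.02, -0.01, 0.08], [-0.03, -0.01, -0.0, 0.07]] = x@[[0.20, 0.09, 0.03, -0.46]]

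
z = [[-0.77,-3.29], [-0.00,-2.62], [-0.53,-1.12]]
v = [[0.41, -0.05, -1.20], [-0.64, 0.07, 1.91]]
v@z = [[0.32, 0.13], [-0.52, -0.22]]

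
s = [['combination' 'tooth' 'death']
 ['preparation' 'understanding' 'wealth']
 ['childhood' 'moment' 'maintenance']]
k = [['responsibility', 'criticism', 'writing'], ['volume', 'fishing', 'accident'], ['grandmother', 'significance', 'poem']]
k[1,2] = 'accident'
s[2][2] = 'maintenance'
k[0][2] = 'writing'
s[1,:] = ['preparation', 'understanding', 'wealth']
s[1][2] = 'wealth'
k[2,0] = 'grandmother'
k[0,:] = ['responsibility', 'criticism', 'writing']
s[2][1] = 'moment'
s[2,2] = 'maintenance'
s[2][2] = 'maintenance'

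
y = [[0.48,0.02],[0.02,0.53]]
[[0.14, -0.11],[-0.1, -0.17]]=y @ [[0.3, -0.22], [-0.20, -0.31]]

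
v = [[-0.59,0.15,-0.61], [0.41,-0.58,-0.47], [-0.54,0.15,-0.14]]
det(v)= 0.111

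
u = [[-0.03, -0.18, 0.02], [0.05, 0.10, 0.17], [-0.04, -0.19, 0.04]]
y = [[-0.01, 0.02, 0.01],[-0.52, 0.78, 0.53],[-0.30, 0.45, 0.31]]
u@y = [[0.09,-0.13,-0.09], [-0.1,0.16,0.11], [0.09,-0.13,-0.09]]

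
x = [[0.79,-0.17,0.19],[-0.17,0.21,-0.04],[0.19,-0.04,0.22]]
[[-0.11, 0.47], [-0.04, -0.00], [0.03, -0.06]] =x @[[-0.31, 0.95], [-0.40, 0.56], [0.33, -0.99]]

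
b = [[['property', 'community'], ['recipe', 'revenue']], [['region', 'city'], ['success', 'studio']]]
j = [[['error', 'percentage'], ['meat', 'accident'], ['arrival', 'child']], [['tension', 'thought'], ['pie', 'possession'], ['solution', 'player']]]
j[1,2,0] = 'solution'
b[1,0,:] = ['region', 'city']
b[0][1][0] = 'recipe'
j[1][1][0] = 'pie'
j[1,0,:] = ['tension', 'thought']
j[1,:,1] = ['thought', 'possession', 'player']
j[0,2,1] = 'child'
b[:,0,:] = [['property', 'community'], ['region', 'city']]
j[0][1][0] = 'meat'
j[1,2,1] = 'player'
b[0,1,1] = 'revenue'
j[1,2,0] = 'solution'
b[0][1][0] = 'recipe'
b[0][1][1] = 'revenue'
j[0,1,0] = 'meat'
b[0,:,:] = [['property', 'community'], ['recipe', 'revenue']]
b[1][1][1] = 'studio'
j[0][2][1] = 'child'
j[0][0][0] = 'error'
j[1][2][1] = 'player'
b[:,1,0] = ['recipe', 'success']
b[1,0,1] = 'city'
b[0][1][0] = 'recipe'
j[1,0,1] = 'thought'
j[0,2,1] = 'child'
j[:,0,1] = ['percentage', 'thought']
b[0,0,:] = ['property', 'community']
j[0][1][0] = 'meat'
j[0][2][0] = 'arrival'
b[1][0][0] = 'region'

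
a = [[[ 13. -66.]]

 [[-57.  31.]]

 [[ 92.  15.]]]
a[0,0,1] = -66.0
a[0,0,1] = -66.0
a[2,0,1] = 15.0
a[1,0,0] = -57.0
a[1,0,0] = -57.0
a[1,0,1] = 31.0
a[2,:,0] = [92.0]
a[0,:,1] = [-66.0]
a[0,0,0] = 13.0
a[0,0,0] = 13.0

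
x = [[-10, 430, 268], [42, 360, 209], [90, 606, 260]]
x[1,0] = 42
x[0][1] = 430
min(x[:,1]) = 360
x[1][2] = 209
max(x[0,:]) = 430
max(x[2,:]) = 606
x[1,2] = 209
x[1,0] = 42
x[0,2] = 268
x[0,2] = 268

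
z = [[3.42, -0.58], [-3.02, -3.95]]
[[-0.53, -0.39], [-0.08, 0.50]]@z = [[-0.63,1.85],  [-1.78,-1.93]]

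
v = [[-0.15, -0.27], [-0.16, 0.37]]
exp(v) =[[0.88,-0.31], [-0.18,1.47]]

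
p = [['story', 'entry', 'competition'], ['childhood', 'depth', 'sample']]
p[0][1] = 'entry'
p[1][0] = 'childhood'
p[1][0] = 'childhood'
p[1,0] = 'childhood'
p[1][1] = 'depth'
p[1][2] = 'sample'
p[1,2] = 'sample'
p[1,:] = ['childhood', 'depth', 'sample']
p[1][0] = 'childhood'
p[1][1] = 'depth'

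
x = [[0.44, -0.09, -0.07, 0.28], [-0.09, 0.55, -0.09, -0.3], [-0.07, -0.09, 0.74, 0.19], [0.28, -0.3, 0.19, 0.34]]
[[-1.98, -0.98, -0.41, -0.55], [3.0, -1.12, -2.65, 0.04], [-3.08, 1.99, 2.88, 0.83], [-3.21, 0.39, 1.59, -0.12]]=x@[[-2.72, 0.17, -3.49, -2.98], [3.0, -3.73, -3.06, 1.35], [-3.37, 3.31, 2.27, 0.18], [-2.66, -4.14, 3.59, 3.19]]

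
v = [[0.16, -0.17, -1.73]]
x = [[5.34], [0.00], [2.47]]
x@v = [[0.85, -0.91, -9.24], [0.00, 0.0, 0.0], [0.40, -0.42, -4.27]]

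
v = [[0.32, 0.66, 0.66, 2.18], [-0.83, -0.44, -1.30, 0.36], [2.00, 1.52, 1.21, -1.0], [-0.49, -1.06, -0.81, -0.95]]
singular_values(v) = [3.53, 2.67, 0.69, 0.31]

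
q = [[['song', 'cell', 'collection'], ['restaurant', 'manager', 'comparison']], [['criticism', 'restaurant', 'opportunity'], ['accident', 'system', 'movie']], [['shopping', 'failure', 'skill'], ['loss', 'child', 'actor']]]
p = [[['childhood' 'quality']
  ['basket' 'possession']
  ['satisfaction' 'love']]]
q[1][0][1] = 'restaurant'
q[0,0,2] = 'collection'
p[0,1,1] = 'possession'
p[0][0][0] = 'childhood'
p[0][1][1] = 'possession'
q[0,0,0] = 'song'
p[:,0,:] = [['childhood', 'quality']]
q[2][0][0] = 'shopping'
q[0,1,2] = 'comparison'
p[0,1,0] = 'basket'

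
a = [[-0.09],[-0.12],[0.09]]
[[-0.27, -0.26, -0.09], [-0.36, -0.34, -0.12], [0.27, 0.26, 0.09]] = a@ [[3.00, 2.85, 1.03]]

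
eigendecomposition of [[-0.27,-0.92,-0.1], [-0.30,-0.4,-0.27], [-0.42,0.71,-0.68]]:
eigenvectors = [[-0.76, 0.84, -0.7], [0.15, 0.52, -0.26], [0.63, -0.11, 0.67]]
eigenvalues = [-0.01, -0.83, -0.51]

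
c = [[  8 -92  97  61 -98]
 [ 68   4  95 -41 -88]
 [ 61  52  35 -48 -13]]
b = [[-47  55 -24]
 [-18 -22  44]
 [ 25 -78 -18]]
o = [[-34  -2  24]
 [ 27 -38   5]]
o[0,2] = 24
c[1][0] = 68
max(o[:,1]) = -2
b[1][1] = -22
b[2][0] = 25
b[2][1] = -78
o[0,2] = 24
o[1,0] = 27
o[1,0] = 27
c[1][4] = -88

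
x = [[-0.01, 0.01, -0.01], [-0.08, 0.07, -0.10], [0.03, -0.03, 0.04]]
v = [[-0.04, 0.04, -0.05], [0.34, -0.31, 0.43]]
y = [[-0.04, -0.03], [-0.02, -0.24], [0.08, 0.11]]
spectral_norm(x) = 0.16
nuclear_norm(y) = 0.34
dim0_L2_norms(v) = [0.34, 0.31, 0.43]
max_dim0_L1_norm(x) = 0.15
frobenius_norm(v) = 0.63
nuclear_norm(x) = 0.16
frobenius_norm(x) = 0.16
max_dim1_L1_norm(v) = 1.08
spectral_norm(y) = 0.27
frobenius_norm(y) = 0.28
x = y @ v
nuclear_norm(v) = 0.64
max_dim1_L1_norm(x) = 0.25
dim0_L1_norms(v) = [0.38, 0.35, 0.48]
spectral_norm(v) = 0.63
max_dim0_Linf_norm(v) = 0.43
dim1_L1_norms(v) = [0.13, 1.08]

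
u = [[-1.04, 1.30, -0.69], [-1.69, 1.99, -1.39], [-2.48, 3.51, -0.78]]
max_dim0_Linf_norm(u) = 3.51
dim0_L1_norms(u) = [5.21, 6.8, 2.86]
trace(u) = 0.17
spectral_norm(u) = 5.52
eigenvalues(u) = [(-0+0j), (0.09+1.6j), (0.09-1.6j)]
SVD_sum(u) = [[-1.03, 1.37, -0.51],  [-1.67, 2.22, -0.82],  [-2.50, 3.33, -1.23]] + [[-0.01, -0.07, -0.18], [-0.02, -0.23, -0.57], [0.02, 0.18, 0.45]] + [[-0.00, -0.00, 0.0], [0.00, 0.0, -0.0], [0.00, 0.00, -0.0]]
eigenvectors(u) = [[-0.82+0.00j, 0.25+0.20j, 0.25-0.20j], [(-0.52+0j), 0.36+0.48j, 0.36-0.48j], [0.24+0.00j, 0.74+0.00j, 0.74-0.00j]]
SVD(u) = [[-0.32, -0.24, -0.91], [-0.52, -0.76, 0.39], [-0.79, 0.61, 0.12]] @ diag([5.515653542640767, 0.8077530850758818, 0.0009752459974085807]) @ [[0.58, -0.77, 0.28], [0.04, 0.37, 0.93], [0.82, 0.52, -0.24]]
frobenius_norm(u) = 5.57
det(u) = -0.00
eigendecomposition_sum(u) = [[-0.00+0.00j, 0.00-0.00j, 0j], [-0.00+0.00j, -0j, 0j], [-0j, (-0+0j), -0.00-0.00j]] + [[(-0.52-0.21j), 0.65+0.41j, (-0.35+0.15j)], [(-0.84-0.62j), 0.99+1.03j, -0.70+0.12j], [(-1.24+0.38j), (1.76-0.23j), (-0.39+0.78j)]] + [[-0.52+0.21j, (0.65-0.41j), -0.35-0.15j], [(-0.84+0.62j), 0.99-1.03j, (-0.7-0.12j)], [-1.24-0.38j, 1.76+0.23j, -0.39-0.78j]]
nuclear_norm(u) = 6.32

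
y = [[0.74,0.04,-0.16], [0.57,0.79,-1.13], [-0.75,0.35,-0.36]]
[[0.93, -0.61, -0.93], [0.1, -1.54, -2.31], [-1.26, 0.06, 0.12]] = y@ [[1.24,-0.67,-1.03], [-1.43,-0.71,-1.02], [-0.46,0.53,0.81]]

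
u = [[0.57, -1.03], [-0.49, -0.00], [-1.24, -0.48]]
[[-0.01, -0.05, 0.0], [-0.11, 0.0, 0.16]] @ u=[[0.02, 0.01], [-0.26, 0.04]]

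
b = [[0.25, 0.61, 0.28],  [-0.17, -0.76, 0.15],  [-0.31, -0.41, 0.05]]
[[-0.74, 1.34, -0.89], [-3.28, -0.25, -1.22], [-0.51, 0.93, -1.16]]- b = [[-0.99, 0.73, -1.17], [-3.11, 0.51, -1.37], [-0.20, 1.34, -1.21]]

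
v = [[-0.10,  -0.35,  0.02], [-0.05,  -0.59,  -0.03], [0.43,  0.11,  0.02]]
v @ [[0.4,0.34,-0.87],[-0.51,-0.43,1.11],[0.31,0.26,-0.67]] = [[0.14, 0.12, -0.31], [0.27, 0.23, -0.59], [0.12, 0.10, -0.27]]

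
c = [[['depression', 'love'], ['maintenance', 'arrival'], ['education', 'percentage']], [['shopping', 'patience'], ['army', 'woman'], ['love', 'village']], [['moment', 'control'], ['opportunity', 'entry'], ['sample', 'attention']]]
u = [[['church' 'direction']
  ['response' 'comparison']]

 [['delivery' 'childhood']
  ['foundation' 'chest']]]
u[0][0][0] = 'church'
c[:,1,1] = ['arrival', 'woman', 'entry']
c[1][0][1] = 'patience'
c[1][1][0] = 'army'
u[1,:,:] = [['delivery', 'childhood'], ['foundation', 'chest']]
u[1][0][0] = 'delivery'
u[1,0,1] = 'childhood'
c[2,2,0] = 'sample'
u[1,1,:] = ['foundation', 'chest']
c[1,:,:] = [['shopping', 'patience'], ['army', 'woman'], ['love', 'village']]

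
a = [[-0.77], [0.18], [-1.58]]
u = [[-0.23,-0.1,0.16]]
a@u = [[0.18, 0.08, -0.12], [-0.04, -0.02, 0.03], [0.36, 0.16, -0.25]]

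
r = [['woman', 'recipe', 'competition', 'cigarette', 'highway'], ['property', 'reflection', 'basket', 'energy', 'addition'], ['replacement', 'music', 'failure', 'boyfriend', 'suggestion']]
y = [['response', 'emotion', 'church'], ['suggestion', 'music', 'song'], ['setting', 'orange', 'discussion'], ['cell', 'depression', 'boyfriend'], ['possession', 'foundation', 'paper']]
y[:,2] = ['church', 'song', 'discussion', 'boyfriend', 'paper']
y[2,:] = ['setting', 'orange', 'discussion']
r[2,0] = 'replacement'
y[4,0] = 'possession'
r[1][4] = 'addition'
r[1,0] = 'property'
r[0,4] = 'highway'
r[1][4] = 'addition'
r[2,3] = 'boyfriend'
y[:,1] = ['emotion', 'music', 'orange', 'depression', 'foundation']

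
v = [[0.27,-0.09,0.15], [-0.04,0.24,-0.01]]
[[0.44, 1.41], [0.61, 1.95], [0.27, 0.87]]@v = [[0.06,  0.30,  0.05],[0.09,  0.41,  0.07],[0.04,  0.18,  0.03]]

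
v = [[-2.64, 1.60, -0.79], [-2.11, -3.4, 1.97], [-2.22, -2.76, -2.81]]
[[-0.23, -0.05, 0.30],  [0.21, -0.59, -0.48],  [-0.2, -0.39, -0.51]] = v @ [[0.04, 0.09, -0.02],[-0.04, 0.1, 0.17],[0.08, -0.03, 0.03]]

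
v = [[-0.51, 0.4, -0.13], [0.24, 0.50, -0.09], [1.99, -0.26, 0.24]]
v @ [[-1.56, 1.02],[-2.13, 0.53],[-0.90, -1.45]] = [[0.06, -0.12], [-1.36, 0.64], [-2.77, 1.54]]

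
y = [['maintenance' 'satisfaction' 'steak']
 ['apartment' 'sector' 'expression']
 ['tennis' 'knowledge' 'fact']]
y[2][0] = 'tennis'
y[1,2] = 'expression'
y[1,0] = 'apartment'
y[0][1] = 'satisfaction'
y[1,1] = 'sector'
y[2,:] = ['tennis', 'knowledge', 'fact']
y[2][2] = 'fact'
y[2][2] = 'fact'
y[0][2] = 'steak'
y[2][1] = 'knowledge'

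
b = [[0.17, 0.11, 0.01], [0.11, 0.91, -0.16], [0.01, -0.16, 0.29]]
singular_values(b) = [0.96, 0.26, 0.14]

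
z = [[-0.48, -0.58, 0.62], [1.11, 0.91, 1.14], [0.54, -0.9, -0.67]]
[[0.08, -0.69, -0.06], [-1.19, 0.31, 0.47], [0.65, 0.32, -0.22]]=z @ [[-0.19, 0.51, 0.1], [-0.49, 0.28, 0.19], [-0.47, -0.45, 0.16]]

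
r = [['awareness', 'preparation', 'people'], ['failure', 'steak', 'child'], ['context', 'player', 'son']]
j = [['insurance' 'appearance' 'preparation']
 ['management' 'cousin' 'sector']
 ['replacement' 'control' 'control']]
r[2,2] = 'son'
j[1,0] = 'management'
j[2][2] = 'control'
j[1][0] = 'management'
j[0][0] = 'insurance'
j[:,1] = ['appearance', 'cousin', 'control']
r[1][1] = 'steak'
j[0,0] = 'insurance'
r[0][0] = 'awareness'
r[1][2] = 'child'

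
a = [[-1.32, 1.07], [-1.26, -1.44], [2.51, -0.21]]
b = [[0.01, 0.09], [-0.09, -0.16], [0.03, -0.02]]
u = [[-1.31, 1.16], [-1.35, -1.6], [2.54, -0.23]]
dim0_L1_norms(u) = [5.2, 2.99]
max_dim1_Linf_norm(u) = 2.54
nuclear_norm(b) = 0.25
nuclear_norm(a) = 4.91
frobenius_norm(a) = 3.59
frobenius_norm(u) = 3.73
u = b + a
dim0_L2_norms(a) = [3.1, 1.81]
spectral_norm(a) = 3.10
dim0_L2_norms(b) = [0.1, 0.18]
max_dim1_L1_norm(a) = 2.72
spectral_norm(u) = 3.16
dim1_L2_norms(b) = [0.09, 0.18, 0.04]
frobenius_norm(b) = 0.21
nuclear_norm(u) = 5.15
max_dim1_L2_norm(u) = 2.55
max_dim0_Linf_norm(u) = 2.54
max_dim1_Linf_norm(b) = 0.16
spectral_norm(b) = 0.20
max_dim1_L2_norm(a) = 2.52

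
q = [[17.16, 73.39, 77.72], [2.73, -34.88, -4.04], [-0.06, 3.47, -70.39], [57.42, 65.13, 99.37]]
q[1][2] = -4.04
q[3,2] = 99.37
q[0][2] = 77.72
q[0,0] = 17.16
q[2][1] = 3.47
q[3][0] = 57.42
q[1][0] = 2.73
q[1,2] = -4.04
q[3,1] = 65.13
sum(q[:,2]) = 102.66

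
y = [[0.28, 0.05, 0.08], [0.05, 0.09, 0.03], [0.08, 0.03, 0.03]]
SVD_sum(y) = [[0.27, 0.07, 0.08], [0.07, 0.02, 0.02], [0.08, 0.02, 0.03]] + [[0.01,  -0.02,  -0.0], [-0.02,  0.07,  0.01], [-0.0,  0.01,  0.0]] + [[0.00, 0.0, -0.00],[0.0, 0.0, -0.0],[-0.0, -0.0, 0.0]]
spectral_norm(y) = 0.32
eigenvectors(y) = [[-0.93, -0.28, -0.24], [-0.24, 0.95, -0.19], [-0.28, 0.12, 0.95]]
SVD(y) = [[-0.93, 0.28, -0.24], [-0.24, -0.95, -0.19], [-0.28, -0.12, 0.95]] @ diag([0.3174434568618456, 0.07884062165623601, 0.003715921481918325]) @ [[-0.93, -0.24, -0.28], [0.28, -0.95, -0.12], [-0.24, -0.19, 0.95]]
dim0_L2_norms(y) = [0.3, 0.11, 0.09]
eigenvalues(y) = [0.32, 0.08, 0.0]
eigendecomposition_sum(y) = [[0.27, 0.07, 0.08], [0.07, 0.02, 0.02], [0.08, 0.02, 0.03]] + [[0.01, -0.02, -0.0],[-0.02, 0.07, 0.01],[-0.00, 0.01, 0.0]] + [[0.0, 0.0, -0.0], [0.0, 0.00, -0.0], [-0.0, -0.00, 0.00]]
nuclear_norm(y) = 0.40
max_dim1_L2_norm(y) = 0.3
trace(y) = 0.40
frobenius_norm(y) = 0.33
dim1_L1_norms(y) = [0.41, 0.17, 0.14]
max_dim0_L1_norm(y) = 0.41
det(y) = 0.00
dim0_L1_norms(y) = [0.41, 0.17, 0.14]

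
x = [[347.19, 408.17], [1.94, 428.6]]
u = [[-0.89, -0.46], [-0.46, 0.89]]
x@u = [[-496.76, 203.56], [-198.88, 380.56]]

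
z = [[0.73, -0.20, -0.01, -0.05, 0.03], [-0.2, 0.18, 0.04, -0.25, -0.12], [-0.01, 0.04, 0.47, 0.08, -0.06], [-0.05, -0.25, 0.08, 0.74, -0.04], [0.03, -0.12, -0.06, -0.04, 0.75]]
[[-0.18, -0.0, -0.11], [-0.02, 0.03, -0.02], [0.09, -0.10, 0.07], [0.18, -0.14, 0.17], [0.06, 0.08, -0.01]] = z@ [[-0.3, -0.01, -0.18],  [-0.24, 0.03, -0.14],  [0.19, -0.17, 0.13],  [0.13, -0.16, 0.15],  [0.07, 0.09, -0.01]]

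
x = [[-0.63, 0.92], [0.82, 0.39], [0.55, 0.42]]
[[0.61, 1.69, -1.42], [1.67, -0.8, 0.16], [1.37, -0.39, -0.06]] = x@ [[1.3,-1.39,0.7], [1.55,0.88,-1.06]]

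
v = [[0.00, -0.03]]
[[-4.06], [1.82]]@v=[[0.00, 0.12], [0.00, -0.05]]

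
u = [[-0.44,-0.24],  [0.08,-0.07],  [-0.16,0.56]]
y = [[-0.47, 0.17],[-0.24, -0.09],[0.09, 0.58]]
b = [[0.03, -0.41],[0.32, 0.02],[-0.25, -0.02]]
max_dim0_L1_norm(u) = 0.87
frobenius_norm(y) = 0.81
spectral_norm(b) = 0.41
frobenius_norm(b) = 0.58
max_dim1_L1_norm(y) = 0.67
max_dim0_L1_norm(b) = 0.6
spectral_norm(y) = 0.61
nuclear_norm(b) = 0.82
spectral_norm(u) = 0.61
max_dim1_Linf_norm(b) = 0.41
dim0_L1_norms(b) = [0.6, 0.45]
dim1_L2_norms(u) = [0.5, 0.11, 0.58]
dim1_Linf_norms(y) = [0.47, 0.24, 0.58]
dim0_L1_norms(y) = [0.8, 0.84]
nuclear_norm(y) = 1.15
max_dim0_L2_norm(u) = 0.61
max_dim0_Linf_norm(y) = 0.58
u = b + y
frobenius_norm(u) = 0.78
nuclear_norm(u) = 1.09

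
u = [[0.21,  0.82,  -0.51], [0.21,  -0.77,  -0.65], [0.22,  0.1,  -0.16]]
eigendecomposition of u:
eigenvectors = [[(0.56+0j), -0.88+0.00j, (-0.88-0j)], [(-0.83+0j), (-0.08-0.2j), (-0.08+0.2j)], [(-0.05+0j), -0.29+0.32j, (-0.29-0.32j)]]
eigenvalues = [(-0.95+0j), (0.12+0.38j), (0.12-0.38j)]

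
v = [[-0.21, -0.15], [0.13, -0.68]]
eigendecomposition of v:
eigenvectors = [[0.96, 0.33], [0.29, 0.94]]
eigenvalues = [-0.26, -0.63]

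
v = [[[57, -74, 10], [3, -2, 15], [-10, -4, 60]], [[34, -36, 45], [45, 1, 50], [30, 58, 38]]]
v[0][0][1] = -74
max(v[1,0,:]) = 45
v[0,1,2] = 15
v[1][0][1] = -36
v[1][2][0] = 30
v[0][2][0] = -10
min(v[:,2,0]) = -10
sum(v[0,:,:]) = 55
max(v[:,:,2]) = 60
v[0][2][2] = 60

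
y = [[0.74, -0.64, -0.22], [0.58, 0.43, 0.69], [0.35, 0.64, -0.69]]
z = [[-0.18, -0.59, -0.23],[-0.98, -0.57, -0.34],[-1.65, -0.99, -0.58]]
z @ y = [[-0.56, -0.29, -0.21], [-1.17, 0.16, 0.06], [-2.0, 0.26, 0.08]]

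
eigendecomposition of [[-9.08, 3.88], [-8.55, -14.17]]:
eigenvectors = [[-0.25-0.50j, -0.25+0.50j],[0.83+0.00j, 0.83-0.00j]]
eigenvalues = [(-11.62+5.17j), (-11.62-5.17j)]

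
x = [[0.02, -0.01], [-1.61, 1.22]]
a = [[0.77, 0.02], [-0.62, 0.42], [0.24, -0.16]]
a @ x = [[-0.02,0.02], [-0.69,0.52], [0.26,-0.20]]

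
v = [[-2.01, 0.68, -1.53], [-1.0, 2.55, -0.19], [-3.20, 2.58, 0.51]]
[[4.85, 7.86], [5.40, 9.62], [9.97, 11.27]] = v@[[-2.03, -1.34], [1.33, 3.1], [0.09, -2.00]]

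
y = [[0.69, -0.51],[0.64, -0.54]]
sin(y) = [[0.68, -0.50], [0.63, -0.53]]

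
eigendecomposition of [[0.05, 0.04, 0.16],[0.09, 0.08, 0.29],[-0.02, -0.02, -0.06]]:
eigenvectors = [[-0.40-0.04j, (-0.4+0.04j), (-0.94+0j)], [-0.87+0.00j, -0.87-0.00j, 0.27+0.00j], [(0.26-0.04j), (0.26+0.04j), 0.22+0.00j]]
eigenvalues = [(0.03+0.02j), (0.03-0.02j), 0j]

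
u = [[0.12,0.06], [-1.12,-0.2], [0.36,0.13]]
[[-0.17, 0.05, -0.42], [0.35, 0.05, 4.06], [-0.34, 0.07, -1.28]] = u @ [[0.31, -0.29, -3.69], [-3.48, 1.35, 0.37]]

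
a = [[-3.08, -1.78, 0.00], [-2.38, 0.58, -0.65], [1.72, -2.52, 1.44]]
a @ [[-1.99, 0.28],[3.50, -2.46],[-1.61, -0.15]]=[[-0.1, 3.52], [7.81, -2.0], [-14.56, 6.46]]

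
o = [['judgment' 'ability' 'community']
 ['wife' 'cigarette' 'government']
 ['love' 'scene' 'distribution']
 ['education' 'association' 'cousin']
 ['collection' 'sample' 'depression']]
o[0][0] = 'judgment'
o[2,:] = ['love', 'scene', 'distribution']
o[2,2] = 'distribution'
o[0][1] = 'ability'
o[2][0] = 'love'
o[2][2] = 'distribution'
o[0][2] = 'community'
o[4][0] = 'collection'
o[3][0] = 'education'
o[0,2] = 'community'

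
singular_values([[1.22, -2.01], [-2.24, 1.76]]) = [3.64, 0.65]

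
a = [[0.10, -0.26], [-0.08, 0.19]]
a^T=[[0.10, -0.08], [-0.26, 0.19]]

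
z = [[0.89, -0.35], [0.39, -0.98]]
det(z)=-0.736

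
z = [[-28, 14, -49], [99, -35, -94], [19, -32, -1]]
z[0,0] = -28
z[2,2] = -1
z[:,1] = [14, -35, -32]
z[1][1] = -35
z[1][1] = -35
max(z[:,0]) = 99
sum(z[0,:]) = -63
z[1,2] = -94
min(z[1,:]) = -94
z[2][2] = -1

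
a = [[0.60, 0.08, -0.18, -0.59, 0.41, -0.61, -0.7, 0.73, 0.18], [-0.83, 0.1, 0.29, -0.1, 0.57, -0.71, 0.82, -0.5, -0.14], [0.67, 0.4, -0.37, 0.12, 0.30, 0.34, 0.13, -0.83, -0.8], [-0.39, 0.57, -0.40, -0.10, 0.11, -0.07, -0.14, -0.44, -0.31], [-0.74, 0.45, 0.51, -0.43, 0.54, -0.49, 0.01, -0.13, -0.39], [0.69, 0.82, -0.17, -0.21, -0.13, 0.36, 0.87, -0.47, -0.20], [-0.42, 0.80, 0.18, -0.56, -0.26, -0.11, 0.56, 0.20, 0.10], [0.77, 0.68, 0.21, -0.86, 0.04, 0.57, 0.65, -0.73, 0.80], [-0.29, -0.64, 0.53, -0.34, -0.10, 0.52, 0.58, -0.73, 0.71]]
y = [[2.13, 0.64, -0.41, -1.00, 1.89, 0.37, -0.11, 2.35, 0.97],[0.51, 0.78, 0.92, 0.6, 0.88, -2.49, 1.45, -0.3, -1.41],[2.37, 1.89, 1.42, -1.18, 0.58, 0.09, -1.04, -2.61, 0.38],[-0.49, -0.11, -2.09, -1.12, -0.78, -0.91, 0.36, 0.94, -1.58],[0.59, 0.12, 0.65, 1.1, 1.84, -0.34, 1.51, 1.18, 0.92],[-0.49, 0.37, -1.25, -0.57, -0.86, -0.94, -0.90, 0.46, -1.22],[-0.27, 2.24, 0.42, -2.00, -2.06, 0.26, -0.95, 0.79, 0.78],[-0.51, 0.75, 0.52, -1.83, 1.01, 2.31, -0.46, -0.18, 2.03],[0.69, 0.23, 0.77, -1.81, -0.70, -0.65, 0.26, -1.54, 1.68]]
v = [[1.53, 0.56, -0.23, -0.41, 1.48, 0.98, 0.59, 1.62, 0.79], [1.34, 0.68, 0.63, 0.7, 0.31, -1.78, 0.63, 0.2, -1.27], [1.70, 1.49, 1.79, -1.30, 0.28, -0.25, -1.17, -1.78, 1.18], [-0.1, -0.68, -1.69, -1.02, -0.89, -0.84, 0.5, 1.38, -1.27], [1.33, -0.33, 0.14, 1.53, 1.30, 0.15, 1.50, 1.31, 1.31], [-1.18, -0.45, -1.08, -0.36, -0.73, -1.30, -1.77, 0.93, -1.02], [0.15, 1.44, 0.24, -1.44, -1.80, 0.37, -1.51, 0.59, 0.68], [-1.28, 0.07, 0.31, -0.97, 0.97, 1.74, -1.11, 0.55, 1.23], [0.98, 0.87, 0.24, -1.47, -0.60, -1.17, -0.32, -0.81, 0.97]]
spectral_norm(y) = 6.28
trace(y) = 4.66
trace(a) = 1.67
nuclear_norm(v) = 23.97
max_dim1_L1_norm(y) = 11.56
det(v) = 333.83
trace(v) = 2.99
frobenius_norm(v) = 9.66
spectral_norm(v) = 5.40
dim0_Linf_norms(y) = [2.37, 2.24, 2.09, 2.0, 2.06, 2.49, 1.51, 2.61, 2.03]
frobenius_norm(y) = 10.92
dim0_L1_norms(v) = [9.59, 6.57, 6.35, 9.2, 8.36, 8.58, 9.1, 9.17, 9.72]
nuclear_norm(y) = 27.61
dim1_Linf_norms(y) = [2.35, 2.49, 2.61, 2.09, 1.84, 1.25, 2.24, 2.31, 1.81]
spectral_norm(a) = 2.64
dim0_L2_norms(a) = [1.88, 1.7, 1.03, 1.33, 0.99, 1.4, 1.74, 1.73, 1.46]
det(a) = 0.00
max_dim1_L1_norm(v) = 10.94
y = a + v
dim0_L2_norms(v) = [3.58, 2.57, 2.81, 3.32, 3.15, 3.34, 3.37, 3.41, 3.3]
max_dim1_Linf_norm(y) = 2.61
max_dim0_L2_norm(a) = 1.88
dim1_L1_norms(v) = [8.19, 7.54, 10.94, 8.37, 8.9, 8.82, 8.22, 8.23, 7.43]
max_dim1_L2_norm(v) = 4.01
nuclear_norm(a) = 11.08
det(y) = -1553.89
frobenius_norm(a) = 4.51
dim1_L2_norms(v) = [3.1, 2.91, 4.01, 3.1, 3.41, 3.19, 3.27, 3.11, 2.71]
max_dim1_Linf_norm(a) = 0.87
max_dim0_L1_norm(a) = 5.4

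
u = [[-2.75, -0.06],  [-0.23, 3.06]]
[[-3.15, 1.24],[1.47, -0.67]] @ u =[[8.38,  3.98], [-3.89,  -2.14]]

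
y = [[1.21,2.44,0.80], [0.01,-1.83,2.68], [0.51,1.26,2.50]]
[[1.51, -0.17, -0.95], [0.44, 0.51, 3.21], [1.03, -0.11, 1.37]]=y@[[1.07, 0.38, -0.39], [0.03, -0.26, -0.48], [0.18, 0.01, 0.87]]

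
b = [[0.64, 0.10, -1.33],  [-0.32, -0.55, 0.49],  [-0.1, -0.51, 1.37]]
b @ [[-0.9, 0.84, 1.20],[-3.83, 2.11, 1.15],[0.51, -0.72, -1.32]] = [[-1.64, 1.71, 2.64], [2.64, -1.78, -1.66], [2.74, -2.15, -2.51]]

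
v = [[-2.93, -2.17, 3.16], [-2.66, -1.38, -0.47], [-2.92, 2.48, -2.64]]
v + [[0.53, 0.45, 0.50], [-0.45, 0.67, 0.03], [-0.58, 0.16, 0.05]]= [[-2.4,  -1.72,  3.66], [-3.11,  -0.71,  -0.44], [-3.5,  2.64,  -2.59]]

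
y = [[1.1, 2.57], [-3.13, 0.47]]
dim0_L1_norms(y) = [4.23, 3.04]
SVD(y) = [[-0.53, 0.85], [0.85, 0.53]] @ diag([3.377589264620033, 2.5346776441045726]) @ [[-0.96, -0.28], [-0.28, 0.96]]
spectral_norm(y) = 3.38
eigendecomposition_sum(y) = [[(0.55+1.37j),(1.28-0.36j)], [(-1.56+0.44j),0.24+1.45j]] + [[0.55-1.37j,1.28+0.36j], [-1.56-0.44j,(0.24-1.45j)]]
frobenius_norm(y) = 4.22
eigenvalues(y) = [(0.78+2.82j), (0.78-2.82j)]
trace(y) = 1.57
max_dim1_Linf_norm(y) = 3.13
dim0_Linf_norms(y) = [3.13, 2.57]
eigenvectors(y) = [[-0.07-0.67j,(-0.07+0.67j)], [(0.74+0j),0.74-0.00j]]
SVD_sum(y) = [[1.71, 0.51],[-2.75, -0.81]] + [[-0.61, 2.06], [-0.38, 1.28]]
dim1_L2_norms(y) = [2.8, 3.17]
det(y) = 8.56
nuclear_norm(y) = 5.91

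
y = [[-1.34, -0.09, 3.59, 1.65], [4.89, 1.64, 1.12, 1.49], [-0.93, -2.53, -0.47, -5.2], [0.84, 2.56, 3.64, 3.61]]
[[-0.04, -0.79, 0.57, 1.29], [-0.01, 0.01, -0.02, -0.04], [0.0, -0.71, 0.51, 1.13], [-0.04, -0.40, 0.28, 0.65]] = y @ [[0.00, 0.01, -0.01, -0.02], [0.0, 0.04, -0.03, -0.07], [-0.01, -0.28, 0.2, 0.45], [0.0, 0.14, -0.10, -0.22]]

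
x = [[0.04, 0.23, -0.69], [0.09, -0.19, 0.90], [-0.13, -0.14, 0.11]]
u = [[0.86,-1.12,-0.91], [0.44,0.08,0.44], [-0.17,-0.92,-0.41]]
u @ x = [[0.05,0.54,-1.70], [-0.03,0.02,-0.18], [-0.04,0.19,-0.76]]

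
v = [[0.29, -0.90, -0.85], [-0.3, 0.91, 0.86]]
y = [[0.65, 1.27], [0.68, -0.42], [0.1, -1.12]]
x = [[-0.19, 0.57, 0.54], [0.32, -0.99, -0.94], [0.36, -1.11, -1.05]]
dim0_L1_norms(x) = [0.87, 2.67, 2.53]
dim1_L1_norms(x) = [1.3, 2.25, 2.52]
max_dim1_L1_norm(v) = 2.07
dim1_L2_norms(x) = [0.81, 1.4, 1.57]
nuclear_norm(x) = 2.26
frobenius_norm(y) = 1.98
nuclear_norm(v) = 1.81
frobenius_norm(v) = 1.81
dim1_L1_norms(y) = [1.92, 1.1, 1.22]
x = y @ v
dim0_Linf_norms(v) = [0.3, 0.91, 0.86]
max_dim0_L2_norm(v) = 1.28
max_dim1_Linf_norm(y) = 1.27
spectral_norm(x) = 2.25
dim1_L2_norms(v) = [1.27, 1.29]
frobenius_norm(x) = 2.25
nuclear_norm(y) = 2.67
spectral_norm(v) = 1.81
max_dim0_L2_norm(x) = 1.59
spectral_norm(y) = 1.77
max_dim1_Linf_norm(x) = 1.11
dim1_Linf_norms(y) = [1.27, 0.68, 1.12]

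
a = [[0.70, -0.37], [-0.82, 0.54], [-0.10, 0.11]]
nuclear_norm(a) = 1.34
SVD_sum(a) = [[0.67,-0.41], [-0.84,0.51], [-0.12,0.07]] + [[0.03,0.04], [0.02,0.03], [0.02,0.04]]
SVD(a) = [[-0.62, -0.68], [0.77, -0.46], [0.11, -0.58]] @ diag([1.2679622287088652, 0.0726070696809004]) @ [[-0.85,0.52], [-0.52,-0.85]]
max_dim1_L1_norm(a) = 1.36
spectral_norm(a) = 1.27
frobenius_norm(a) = 1.27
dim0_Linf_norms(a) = [0.82, 0.54]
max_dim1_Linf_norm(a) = 0.82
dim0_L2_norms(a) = [1.08, 0.66]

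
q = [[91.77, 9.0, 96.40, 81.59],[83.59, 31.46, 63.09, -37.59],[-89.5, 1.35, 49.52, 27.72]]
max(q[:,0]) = 91.77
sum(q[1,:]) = 140.55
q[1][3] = -37.59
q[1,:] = [83.59, 31.46, 63.09, -37.59]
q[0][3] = 81.59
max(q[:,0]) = 91.77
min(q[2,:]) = -89.5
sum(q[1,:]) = 140.55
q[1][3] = -37.59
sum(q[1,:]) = 140.55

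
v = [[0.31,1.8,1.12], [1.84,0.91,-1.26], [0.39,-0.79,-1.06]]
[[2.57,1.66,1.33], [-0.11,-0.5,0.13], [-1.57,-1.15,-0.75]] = v@ [[-0.07, -0.07, -0.30], [1.0, 0.52, 0.78], [0.71, 0.67, 0.02]]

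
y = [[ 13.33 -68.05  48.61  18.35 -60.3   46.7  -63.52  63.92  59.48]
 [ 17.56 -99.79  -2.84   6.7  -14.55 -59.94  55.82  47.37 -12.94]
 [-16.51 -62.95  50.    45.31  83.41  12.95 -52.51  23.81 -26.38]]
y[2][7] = 23.81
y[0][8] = 59.48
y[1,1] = -99.79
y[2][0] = -16.51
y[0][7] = 63.92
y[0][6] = -63.52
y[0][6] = -63.52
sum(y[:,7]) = 135.1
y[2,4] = 83.41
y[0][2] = 48.61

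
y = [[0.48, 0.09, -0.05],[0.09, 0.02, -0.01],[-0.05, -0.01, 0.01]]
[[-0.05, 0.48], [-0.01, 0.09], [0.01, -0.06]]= y @[[-0.04, 0.86], [0.28, 0.30], [1.11, -0.90]]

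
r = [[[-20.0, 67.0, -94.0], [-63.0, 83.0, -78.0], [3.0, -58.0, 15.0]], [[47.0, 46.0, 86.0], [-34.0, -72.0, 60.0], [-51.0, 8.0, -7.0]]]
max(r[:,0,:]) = 86.0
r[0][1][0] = -63.0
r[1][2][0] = -51.0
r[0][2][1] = -58.0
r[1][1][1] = -72.0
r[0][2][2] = 15.0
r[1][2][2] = -7.0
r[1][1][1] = -72.0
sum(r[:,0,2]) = -8.0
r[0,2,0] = 3.0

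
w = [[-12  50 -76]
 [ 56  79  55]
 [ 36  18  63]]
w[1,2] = 55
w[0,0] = -12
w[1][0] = 56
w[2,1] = 18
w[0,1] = 50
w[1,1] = 79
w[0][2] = -76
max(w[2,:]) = 63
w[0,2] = -76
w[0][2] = -76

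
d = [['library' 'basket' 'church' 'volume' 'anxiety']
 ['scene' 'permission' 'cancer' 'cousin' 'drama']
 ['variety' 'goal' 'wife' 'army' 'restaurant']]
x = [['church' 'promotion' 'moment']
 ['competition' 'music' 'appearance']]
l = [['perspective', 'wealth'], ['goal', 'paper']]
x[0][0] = 'church'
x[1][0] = 'competition'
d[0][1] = 'basket'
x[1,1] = 'music'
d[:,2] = ['church', 'cancer', 'wife']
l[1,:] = ['goal', 'paper']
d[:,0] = ['library', 'scene', 'variety']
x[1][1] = 'music'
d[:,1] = ['basket', 'permission', 'goal']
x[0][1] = 'promotion'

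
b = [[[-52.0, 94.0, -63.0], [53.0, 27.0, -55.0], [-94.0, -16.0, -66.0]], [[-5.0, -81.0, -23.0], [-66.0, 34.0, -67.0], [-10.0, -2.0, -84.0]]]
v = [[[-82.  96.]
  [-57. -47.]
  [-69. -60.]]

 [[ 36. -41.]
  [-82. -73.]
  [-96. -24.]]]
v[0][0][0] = -82.0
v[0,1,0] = -57.0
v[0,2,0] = -69.0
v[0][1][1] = -47.0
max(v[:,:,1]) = 96.0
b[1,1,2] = -67.0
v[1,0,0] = 36.0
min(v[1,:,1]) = -73.0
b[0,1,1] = 27.0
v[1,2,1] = -24.0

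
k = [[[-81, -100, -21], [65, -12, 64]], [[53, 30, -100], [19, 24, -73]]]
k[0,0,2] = -21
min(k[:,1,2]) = -73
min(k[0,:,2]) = -21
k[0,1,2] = 64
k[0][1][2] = 64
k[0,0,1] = -100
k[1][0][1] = 30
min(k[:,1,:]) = -73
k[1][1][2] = -73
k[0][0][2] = -21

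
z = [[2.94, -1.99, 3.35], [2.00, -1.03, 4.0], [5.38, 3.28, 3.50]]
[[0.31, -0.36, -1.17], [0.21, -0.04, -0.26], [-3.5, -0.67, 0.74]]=z @ [[-0.38, -0.22, -0.31], [-0.55, 0.04, 0.5], [0.1, 0.11, 0.22]]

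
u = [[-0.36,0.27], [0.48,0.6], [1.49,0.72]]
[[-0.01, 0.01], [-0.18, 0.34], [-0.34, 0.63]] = u@ [[-0.13,0.25], [-0.20,0.36]]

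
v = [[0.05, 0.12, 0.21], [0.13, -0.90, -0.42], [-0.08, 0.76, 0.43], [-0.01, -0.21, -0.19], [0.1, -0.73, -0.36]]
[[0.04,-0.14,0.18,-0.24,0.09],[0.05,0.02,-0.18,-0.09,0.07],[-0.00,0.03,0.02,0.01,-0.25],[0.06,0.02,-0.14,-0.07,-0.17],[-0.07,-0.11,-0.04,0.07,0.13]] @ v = [[-0.02, 0.25, 0.16], [0.03, -0.18, -0.08], [-0.02, 0.17, 0.08], [0.00, 0.02, 0.02], [-0.0, -0.05, -0.05]]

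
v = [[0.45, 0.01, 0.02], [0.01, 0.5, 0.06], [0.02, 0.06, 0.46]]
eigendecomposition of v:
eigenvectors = [[-0.20, -0.93, -0.3], [-0.79, 0.33, -0.52], [-0.59, -0.13, 0.8]]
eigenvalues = [0.55, 0.45, 0.41]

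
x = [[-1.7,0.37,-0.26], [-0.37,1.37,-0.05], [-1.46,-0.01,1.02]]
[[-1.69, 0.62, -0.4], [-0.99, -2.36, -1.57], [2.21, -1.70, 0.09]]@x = [[3.23, 0.23, 0.00], [4.85, -3.58, -1.23], [-3.26, -1.51, -0.4]]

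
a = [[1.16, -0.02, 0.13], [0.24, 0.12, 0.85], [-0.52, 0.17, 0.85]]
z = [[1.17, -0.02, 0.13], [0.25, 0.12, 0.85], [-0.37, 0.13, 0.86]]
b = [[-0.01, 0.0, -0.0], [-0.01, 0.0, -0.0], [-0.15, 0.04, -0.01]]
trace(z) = 2.15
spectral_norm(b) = 0.16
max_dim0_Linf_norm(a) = 1.16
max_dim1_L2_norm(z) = 1.18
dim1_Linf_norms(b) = [0.01, 0.01, 0.15]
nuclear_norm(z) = 2.49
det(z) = 0.01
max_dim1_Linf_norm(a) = 1.16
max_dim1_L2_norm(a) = 1.17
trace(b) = -0.02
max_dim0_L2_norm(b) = 0.15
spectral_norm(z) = 1.26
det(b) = 0.00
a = b + z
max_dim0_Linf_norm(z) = 1.17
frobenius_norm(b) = 0.16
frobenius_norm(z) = 1.75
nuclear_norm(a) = 2.53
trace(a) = 2.13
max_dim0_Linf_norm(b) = 0.15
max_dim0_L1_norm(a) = 1.92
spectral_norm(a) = 1.31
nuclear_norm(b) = 0.16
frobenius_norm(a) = 1.78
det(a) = -0.02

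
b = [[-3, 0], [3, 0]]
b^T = [[-3, 3], [0, 0]]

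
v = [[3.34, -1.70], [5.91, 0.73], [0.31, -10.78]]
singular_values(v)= [10.95, 6.77]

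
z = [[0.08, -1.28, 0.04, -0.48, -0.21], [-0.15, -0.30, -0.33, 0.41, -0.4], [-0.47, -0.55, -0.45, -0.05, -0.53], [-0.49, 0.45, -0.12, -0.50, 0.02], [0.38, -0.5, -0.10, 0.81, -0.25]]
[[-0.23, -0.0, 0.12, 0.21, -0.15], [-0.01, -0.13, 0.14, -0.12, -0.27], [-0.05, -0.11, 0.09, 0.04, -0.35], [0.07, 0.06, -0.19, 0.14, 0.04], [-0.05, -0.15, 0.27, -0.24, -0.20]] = z@ [[0.11, -0.11, 0.03, -0.15, 0.12],[0.23, -0.03, -0.22, -0.13, 0.14],[-0.05, 0.08, -0.26, -0.06, 0.21],[-0.04, -0.05, 0.22, -0.23, -0.12],[-0.19, 0.28, 0.24, 0.26, 0.24]]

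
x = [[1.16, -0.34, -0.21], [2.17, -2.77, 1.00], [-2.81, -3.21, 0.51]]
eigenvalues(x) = [(1.66+0j), (-1.38+1.42j), (-1.38-1.42j)]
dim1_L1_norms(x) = [1.71, 5.94, 6.53]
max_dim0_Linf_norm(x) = 3.21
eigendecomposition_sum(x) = [[(1.23-0j), (0.04+0j), -0.19-0.00j], [-0.05+0.00j, -0.00-0.00j, 0.01+0.00j], [-2.86+0.00j, (-0.1-0j), (0.44+0j)]] + [[(-0.03+0.33j), (-0.19-0.22j), -0.01+0.14j],[(1.11+1.12j), -1.38+0.03j, 0.50+0.48j],[0.03+2.41j, (-1.56-1.44j), 0.04+1.05j]] + [[(-0.03-0.33j),(-0.19+0.22j),-0.01-0.14j], [1.11-1.12j,-1.38-0.03j,(0.5-0.48j)], [(0.03-2.41j),-1.56+1.44j,0.04-1.05j]]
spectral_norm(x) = 4.48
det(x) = 6.51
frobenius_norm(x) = 5.77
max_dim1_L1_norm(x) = 6.53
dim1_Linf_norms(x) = [1.16, 2.77, 3.21]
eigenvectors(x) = [[-0.39+0.00j, (-0.11-0.01j), -0.11+0.01j], [(0.01+0j), -0.39+0.38j, -0.39-0.38j], [0.92+0.00j, -0.83+0.00j, (-0.83-0j)]]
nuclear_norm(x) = 8.50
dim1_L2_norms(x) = [1.23, 3.66, 4.3]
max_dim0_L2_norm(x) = 4.25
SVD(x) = [[-0.04, -0.32, 0.95], [0.43, -0.86, -0.27], [0.90, 0.39, 0.17]] @ diag([4.484409768626721, 3.6160903039240493, 0.40169632922360154]) @ [[-0.37, -0.91, 0.20], [-0.93, 0.34, -0.16], [0.08, -0.25, -0.97]]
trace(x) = -1.10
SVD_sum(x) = [[0.06, 0.15, -0.03], [-0.71, -1.74, 0.38], [-1.50, -3.68, 0.81]] + [[1.07, -0.39, 0.19], [2.89, -1.06, 0.51], [-1.32, 0.49, -0.23]] + [[0.03, -0.09, -0.37],  [-0.01, 0.03, 0.11],  [0.01, -0.02, -0.06]]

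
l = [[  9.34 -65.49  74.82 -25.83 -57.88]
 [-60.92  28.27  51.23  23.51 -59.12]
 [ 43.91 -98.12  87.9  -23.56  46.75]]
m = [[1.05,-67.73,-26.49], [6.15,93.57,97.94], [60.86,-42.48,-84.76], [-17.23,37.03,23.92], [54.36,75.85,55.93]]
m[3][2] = 23.92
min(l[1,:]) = -60.92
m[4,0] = 54.36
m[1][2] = 97.94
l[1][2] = 51.23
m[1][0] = 6.15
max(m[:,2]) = 97.94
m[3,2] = 23.92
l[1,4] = -59.12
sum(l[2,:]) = 56.879999999999995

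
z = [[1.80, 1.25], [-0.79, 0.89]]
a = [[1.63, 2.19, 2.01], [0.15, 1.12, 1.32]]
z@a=[[3.12, 5.34, 5.27], [-1.15, -0.73, -0.41]]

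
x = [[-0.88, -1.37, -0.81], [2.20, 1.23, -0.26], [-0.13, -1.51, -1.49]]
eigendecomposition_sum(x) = [[0.05+0.00j,(0.02-0j),-0.03+0.00j],[-0.07-0.00j,(-0.03+0j),0.05-0.00j],[0.07+0.00j,0.03-0.00j,-0.04+0.00j]] + [[-0.47+1.75j,(-0.69+0.02j),(-0.39-1.21j)], [(1.14-1.37j),(0.63+0.27j),-0.15+1.24j], [-0.10+2.06j,-0.77+0.19j,-0.72-1.26j]] + [[(-0.47-1.75j), (-0.69-0.02j), -0.39+1.21j], [(1.14+1.37j), 0.63-0.27j, (-0.15-1.24j)], [-0.10-2.06j, -0.77-0.19j, (-0.72+1.26j)]]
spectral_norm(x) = 3.25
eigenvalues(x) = [(-0.02+0j), (-0.56+0.76j), (-0.56-0.76j)]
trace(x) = -1.14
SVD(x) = [[-0.55, -0.18, -0.82], [0.67, -0.68, -0.3], [-0.5, -0.71, 0.50]] @ diag([3.2483460990333226, 1.9217803389940118, 0.0028194948229729143]) @ [[0.62, 0.72, 0.31], [-0.65, 0.25, 0.72], [-0.44, 0.65, -0.62]]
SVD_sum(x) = [[-1.11,  -1.28,  -0.56], [1.35,  1.56,  0.68], [-1.01,  -1.17,  -0.51]] + [[0.23, -0.09, -0.25], [0.85, -0.33, -0.94], [0.88, -0.34, -0.98]] + [[0.00, -0.0, 0.00], [0.00, -0.0, 0.0], [-0.00, 0.00, -0.0]]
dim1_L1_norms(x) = [3.06, 3.69, 3.13]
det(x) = -0.02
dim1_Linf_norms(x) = [1.37, 2.2, 1.51]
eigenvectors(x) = [[0.44+0.00j, (0.54+0.12j), 0.54-0.12j], [-0.65+0.00j, (-0.43-0.33j), (-0.43+0.33j)], [(0.62+0j), (0.63+0j), 0.63-0.00j]]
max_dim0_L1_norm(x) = 4.11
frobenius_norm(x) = 3.77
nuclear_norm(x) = 5.17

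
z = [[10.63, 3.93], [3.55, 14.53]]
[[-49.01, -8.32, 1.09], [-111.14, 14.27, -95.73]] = z@[[-1.96,-1.26,2.79], [-7.17,1.29,-7.27]]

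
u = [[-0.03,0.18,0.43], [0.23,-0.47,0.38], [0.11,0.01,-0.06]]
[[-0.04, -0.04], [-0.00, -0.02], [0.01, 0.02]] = u @[[0.04, 0.11], [-0.03, 0.01], [-0.07, -0.10]]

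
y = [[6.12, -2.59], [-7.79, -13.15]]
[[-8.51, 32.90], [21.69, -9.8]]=y @ [[-1.67,4.55], [-0.66,-1.95]]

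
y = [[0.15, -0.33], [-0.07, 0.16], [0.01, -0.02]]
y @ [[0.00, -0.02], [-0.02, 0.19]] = [[0.01, -0.07], [-0.00, 0.03], [0.0, -0.00]]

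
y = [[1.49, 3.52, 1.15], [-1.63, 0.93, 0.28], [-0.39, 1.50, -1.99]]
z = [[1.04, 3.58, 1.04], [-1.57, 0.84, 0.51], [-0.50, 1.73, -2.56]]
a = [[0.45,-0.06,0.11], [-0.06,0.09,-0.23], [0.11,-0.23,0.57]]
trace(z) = -0.68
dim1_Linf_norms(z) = [3.58, 1.57, 2.56]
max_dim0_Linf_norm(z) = 3.58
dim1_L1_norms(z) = [5.66, 2.92, 4.79]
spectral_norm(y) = 4.08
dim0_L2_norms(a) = [0.47, 0.25, 0.62]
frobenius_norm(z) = 5.31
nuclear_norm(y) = 8.31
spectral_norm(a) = 0.72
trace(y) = 0.43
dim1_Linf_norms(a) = [0.45, 0.23, 0.57]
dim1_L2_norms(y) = [3.99, 1.9, 2.52]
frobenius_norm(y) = 5.09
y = a + z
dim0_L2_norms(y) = [2.24, 3.94, 2.32]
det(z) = -20.84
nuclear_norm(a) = 1.12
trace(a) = 1.11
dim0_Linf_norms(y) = [1.63, 3.52, 1.99]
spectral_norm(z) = 4.09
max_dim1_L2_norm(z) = 3.87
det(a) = -0.00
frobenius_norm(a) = 0.82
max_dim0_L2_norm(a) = 0.62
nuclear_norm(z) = 8.75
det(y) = -17.58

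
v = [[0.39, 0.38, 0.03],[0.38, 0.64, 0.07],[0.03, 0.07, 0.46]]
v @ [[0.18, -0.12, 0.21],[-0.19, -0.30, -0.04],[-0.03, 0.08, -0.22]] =[[-0.0, -0.16, 0.06], [-0.06, -0.23, 0.04], [-0.02, 0.01, -0.1]]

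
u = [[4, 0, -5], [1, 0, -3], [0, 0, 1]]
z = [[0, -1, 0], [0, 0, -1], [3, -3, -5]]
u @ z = [[-15, 11, 25], [-9, 8, 15], [3, -3, -5]]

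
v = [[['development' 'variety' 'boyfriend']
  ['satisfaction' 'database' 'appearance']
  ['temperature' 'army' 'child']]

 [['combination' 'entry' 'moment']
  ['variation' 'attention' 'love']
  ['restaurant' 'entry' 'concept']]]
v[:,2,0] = ['temperature', 'restaurant']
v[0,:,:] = [['development', 'variety', 'boyfriend'], ['satisfaction', 'database', 'appearance'], ['temperature', 'army', 'child']]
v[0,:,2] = ['boyfriend', 'appearance', 'child']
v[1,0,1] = 'entry'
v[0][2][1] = 'army'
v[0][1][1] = 'database'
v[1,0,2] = 'moment'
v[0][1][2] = 'appearance'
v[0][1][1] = 'database'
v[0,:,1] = ['variety', 'database', 'army']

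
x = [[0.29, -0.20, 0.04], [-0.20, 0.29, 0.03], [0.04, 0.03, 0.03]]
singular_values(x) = [0.49, 0.12, 0.0]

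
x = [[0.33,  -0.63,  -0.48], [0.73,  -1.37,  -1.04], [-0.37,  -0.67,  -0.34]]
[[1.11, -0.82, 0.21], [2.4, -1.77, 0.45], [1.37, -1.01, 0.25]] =x @ [[-0.43, 0.37, 0.02], [-1.45, 0.94, -0.51], [-0.7, 0.72, 0.25]]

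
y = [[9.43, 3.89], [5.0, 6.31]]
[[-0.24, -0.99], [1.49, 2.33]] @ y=[[-7.21, -7.18], [25.7, 20.5]]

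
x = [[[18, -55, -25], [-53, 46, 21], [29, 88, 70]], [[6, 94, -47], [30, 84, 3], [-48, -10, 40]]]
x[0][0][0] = 18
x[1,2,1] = -10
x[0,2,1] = 88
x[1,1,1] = 84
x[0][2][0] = 29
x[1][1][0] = 30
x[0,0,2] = -25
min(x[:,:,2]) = -47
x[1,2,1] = -10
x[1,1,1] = 84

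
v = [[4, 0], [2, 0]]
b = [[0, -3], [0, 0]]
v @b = [[0, -12], [0, -6]]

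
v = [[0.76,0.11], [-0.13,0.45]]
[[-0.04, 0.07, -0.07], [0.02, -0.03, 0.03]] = v @ [[-0.06, 0.09, -0.1], [0.02, -0.03, 0.03]]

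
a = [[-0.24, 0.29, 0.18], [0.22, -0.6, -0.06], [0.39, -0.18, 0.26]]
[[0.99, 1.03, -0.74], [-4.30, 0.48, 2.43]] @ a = [[-0.3, -0.20, -0.08], [2.09, -1.97, -0.17]]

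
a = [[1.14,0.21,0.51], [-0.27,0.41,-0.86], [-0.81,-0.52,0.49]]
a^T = [[1.14,  -0.27,  -0.81],[0.21,  0.41,  -0.52],[0.51,  -0.86,  0.49]]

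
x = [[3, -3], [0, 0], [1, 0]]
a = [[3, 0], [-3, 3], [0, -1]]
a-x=[[0, 3], [-3, 3], [-1, -1]]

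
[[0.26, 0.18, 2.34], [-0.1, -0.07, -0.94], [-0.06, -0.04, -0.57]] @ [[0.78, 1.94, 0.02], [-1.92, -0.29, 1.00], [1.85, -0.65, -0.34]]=[[4.19, -1.07, -0.61], [-1.68, 0.44, 0.25], [-1.02, 0.27, 0.15]]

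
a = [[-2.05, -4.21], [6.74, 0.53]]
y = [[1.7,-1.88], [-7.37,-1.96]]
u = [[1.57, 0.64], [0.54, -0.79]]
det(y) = -17.19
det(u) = -1.59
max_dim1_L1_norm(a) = 7.27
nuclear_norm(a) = 11.05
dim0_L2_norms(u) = [1.66, 1.02]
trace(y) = -0.26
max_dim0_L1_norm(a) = 8.79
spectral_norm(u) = 1.71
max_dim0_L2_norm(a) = 7.04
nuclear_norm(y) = 9.95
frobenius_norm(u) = 1.95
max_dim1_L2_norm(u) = 1.7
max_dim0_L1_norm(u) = 2.11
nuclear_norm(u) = 2.64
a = u @ y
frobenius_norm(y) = 8.04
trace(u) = 0.78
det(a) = 27.29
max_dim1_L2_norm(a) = 6.76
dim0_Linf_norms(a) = [6.74, 4.21]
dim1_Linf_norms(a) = [4.21, 6.74]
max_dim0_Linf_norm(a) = 6.74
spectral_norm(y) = 7.72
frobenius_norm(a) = 8.22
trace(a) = -1.52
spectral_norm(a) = 7.33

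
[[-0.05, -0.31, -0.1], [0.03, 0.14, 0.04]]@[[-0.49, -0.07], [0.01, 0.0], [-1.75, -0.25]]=[[0.2, 0.03], [-0.08, -0.01]]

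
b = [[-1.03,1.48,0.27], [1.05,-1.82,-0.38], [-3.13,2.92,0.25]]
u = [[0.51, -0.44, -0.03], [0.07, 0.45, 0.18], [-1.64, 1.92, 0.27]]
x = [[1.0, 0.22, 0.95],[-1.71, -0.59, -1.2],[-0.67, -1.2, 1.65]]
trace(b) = -2.60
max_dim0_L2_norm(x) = 2.25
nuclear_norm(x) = 4.73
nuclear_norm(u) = 3.04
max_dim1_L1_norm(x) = 3.52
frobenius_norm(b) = 5.13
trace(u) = 1.23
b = x @ u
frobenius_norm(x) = 3.36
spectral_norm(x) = 2.59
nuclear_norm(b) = 5.75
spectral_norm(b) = 5.08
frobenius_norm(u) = 2.67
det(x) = -0.04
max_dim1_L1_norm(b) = 6.3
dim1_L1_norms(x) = [2.17, 3.5, 3.52]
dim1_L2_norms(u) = [0.67, 0.49, 2.54]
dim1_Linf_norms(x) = [1.0, 1.71, 1.65]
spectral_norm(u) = 2.64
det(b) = -0.01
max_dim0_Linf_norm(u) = 1.92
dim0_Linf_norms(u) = [1.64, 1.92, 0.27]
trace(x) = 2.06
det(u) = -0.00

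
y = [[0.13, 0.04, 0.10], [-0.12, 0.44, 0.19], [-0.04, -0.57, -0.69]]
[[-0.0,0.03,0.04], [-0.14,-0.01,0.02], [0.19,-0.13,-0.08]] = y@[[0.12, 0.04, 0.26],[-0.25, -0.13, 0.11],[-0.08, 0.3, 0.01]]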